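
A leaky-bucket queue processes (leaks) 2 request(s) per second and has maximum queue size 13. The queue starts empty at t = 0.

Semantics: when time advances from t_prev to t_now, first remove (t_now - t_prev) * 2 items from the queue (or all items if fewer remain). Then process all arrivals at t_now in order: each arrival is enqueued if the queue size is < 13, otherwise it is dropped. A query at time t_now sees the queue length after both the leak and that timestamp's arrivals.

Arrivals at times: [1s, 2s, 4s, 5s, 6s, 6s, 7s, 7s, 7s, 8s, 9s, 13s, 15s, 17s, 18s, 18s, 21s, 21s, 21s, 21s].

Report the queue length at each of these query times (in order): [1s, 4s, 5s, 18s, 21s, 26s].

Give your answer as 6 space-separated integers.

Queue lengths at query times:
  query t=1s: backlog = 1
  query t=4s: backlog = 1
  query t=5s: backlog = 1
  query t=18s: backlog = 2
  query t=21s: backlog = 4
  query t=26s: backlog = 0

Answer: 1 1 1 2 4 0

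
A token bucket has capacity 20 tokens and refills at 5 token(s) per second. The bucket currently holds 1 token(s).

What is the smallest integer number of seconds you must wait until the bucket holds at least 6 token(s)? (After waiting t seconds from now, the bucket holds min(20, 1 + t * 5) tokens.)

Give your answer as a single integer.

Answer: 1

Derivation:
Need 1 + t * 5 >= 6, so t >= 5/5.
Smallest integer t = ceil(5/5) = 1.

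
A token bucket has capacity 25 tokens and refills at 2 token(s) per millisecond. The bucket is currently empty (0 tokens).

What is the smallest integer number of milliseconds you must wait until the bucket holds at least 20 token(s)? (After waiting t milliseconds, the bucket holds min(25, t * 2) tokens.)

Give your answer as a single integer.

Answer: 10

Derivation:
Need t * 2 >= 20, so t >= 20/2.
Smallest integer t = ceil(20/2) = 10.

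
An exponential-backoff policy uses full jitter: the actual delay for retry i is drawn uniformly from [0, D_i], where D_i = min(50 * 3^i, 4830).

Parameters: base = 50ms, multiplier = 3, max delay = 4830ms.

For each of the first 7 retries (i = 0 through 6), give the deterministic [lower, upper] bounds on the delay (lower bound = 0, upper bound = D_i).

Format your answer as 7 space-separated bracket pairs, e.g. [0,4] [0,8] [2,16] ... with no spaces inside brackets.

Answer: [0,50] [0,150] [0,450] [0,1350] [0,4050] [0,4830] [0,4830]

Derivation:
Computing bounds per retry:
  i=0: D_i=min(50*3^0,4830)=50, bounds=[0,50]
  i=1: D_i=min(50*3^1,4830)=150, bounds=[0,150]
  i=2: D_i=min(50*3^2,4830)=450, bounds=[0,450]
  i=3: D_i=min(50*3^3,4830)=1350, bounds=[0,1350]
  i=4: D_i=min(50*3^4,4830)=4050, bounds=[0,4050]
  i=5: D_i=min(50*3^5,4830)=4830, bounds=[0,4830]
  i=6: D_i=min(50*3^6,4830)=4830, bounds=[0,4830]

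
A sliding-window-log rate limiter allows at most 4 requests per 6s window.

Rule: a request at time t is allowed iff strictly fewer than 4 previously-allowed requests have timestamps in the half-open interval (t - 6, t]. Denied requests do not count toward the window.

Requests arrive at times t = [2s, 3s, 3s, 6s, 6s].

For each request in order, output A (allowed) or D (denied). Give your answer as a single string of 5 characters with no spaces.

Answer: AAAAD

Derivation:
Tracking allowed requests in the window:
  req#1 t=2s: ALLOW
  req#2 t=3s: ALLOW
  req#3 t=3s: ALLOW
  req#4 t=6s: ALLOW
  req#5 t=6s: DENY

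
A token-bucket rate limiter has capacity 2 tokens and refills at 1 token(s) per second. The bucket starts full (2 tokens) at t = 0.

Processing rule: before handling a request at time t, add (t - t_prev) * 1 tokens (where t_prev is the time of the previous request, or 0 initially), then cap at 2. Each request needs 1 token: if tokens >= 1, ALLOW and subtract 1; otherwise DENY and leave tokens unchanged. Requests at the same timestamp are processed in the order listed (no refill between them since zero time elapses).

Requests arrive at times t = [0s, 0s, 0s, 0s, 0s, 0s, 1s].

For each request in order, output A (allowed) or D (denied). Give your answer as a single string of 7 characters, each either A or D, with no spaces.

Answer: AADDDDA

Derivation:
Simulating step by step:
  req#1 t=0s: ALLOW
  req#2 t=0s: ALLOW
  req#3 t=0s: DENY
  req#4 t=0s: DENY
  req#5 t=0s: DENY
  req#6 t=0s: DENY
  req#7 t=1s: ALLOW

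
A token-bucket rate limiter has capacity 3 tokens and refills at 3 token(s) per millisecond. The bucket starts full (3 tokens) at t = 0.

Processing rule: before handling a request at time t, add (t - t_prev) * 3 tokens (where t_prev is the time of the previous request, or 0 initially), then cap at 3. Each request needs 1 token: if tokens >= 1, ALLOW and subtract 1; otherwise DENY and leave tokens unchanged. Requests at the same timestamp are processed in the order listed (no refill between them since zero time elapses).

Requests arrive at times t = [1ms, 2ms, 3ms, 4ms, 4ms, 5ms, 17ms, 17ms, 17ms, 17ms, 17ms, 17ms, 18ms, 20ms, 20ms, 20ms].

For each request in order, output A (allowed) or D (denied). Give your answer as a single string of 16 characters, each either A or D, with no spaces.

Simulating step by step:
  req#1 t=1ms: ALLOW
  req#2 t=2ms: ALLOW
  req#3 t=3ms: ALLOW
  req#4 t=4ms: ALLOW
  req#5 t=4ms: ALLOW
  req#6 t=5ms: ALLOW
  req#7 t=17ms: ALLOW
  req#8 t=17ms: ALLOW
  req#9 t=17ms: ALLOW
  req#10 t=17ms: DENY
  req#11 t=17ms: DENY
  req#12 t=17ms: DENY
  req#13 t=18ms: ALLOW
  req#14 t=20ms: ALLOW
  req#15 t=20ms: ALLOW
  req#16 t=20ms: ALLOW

Answer: AAAAAAAAADDDAAAA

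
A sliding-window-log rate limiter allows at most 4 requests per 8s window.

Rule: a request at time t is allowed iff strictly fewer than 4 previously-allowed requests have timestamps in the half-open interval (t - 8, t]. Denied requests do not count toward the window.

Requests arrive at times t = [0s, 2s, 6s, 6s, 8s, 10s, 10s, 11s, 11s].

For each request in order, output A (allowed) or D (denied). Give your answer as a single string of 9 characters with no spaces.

Answer: AAAAAADDD

Derivation:
Tracking allowed requests in the window:
  req#1 t=0s: ALLOW
  req#2 t=2s: ALLOW
  req#3 t=6s: ALLOW
  req#4 t=6s: ALLOW
  req#5 t=8s: ALLOW
  req#6 t=10s: ALLOW
  req#7 t=10s: DENY
  req#8 t=11s: DENY
  req#9 t=11s: DENY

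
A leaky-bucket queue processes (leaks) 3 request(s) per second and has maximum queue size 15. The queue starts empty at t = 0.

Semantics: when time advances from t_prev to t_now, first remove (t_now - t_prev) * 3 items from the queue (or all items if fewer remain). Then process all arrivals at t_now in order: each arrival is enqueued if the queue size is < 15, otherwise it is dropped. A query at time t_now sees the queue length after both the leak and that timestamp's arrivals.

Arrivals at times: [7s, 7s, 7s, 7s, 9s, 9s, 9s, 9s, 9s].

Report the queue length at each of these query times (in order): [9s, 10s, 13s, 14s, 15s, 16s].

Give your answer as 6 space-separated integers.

Answer: 5 2 0 0 0 0

Derivation:
Queue lengths at query times:
  query t=9s: backlog = 5
  query t=10s: backlog = 2
  query t=13s: backlog = 0
  query t=14s: backlog = 0
  query t=15s: backlog = 0
  query t=16s: backlog = 0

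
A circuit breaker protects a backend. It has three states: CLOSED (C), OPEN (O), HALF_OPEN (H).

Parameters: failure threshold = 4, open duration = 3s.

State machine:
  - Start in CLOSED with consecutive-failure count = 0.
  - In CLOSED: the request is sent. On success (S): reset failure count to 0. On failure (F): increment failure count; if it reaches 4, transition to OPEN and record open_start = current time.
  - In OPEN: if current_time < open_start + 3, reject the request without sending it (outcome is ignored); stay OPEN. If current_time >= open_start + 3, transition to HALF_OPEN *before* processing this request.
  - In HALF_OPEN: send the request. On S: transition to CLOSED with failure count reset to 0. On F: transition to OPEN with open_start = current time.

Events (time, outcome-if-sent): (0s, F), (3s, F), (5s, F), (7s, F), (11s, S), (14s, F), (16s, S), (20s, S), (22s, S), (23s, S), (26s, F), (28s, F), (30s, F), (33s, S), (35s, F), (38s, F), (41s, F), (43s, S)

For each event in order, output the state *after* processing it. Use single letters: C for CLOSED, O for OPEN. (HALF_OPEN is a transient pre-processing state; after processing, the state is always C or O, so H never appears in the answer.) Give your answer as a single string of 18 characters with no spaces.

Answer: CCCOCCCCCCCCCCCCCC

Derivation:
State after each event:
  event#1 t=0s outcome=F: state=CLOSED
  event#2 t=3s outcome=F: state=CLOSED
  event#3 t=5s outcome=F: state=CLOSED
  event#4 t=7s outcome=F: state=OPEN
  event#5 t=11s outcome=S: state=CLOSED
  event#6 t=14s outcome=F: state=CLOSED
  event#7 t=16s outcome=S: state=CLOSED
  event#8 t=20s outcome=S: state=CLOSED
  event#9 t=22s outcome=S: state=CLOSED
  event#10 t=23s outcome=S: state=CLOSED
  event#11 t=26s outcome=F: state=CLOSED
  event#12 t=28s outcome=F: state=CLOSED
  event#13 t=30s outcome=F: state=CLOSED
  event#14 t=33s outcome=S: state=CLOSED
  event#15 t=35s outcome=F: state=CLOSED
  event#16 t=38s outcome=F: state=CLOSED
  event#17 t=41s outcome=F: state=CLOSED
  event#18 t=43s outcome=S: state=CLOSED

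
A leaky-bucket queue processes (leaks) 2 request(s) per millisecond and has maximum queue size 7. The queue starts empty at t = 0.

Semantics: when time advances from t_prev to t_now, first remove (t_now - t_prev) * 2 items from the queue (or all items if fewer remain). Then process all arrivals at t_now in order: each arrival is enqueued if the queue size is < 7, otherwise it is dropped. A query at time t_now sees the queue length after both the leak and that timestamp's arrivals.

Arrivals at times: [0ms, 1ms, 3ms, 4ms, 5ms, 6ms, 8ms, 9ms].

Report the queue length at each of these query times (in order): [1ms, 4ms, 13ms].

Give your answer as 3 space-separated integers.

Queue lengths at query times:
  query t=1ms: backlog = 1
  query t=4ms: backlog = 1
  query t=13ms: backlog = 0

Answer: 1 1 0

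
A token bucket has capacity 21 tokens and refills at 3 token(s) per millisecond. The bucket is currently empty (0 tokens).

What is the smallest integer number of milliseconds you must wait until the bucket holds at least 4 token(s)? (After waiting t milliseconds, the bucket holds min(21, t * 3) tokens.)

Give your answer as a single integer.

Need t * 3 >= 4, so t >= 4/3.
Smallest integer t = ceil(4/3) = 2.

Answer: 2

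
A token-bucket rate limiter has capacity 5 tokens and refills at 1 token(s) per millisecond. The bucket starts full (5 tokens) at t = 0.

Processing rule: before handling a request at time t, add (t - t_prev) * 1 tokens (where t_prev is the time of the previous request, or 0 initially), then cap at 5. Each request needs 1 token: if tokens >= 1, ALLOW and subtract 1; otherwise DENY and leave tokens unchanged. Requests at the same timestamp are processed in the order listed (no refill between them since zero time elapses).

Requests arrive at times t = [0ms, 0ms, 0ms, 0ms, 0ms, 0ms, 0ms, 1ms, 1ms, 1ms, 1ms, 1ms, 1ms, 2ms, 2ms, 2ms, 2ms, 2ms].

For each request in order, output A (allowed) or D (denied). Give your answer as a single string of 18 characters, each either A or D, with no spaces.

Simulating step by step:
  req#1 t=0ms: ALLOW
  req#2 t=0ms: ALLOW
  req#3 t=0ms: ALLOW
  req#4 t=0ms: ALLOW
  req#5 t=0ms: ALLOW
  req#6 t=0ms: DENY
  req#7 t=0ms: DENY
  req#8 t=1ms: ALLOW
  req#9 t=1ms: DENY
  req#10 t=1ms: DENY
  req#11 t=1ms: DENY
  req#12 t=1ms: DENY
  req#13 t=1ms: DENY
  req#14 t=2ms: ALLOW
  req#15 t=2ms: DENY
  req#16 t=2ms: DENY
  req#17 t=2ms: DENY
  req#18 t=2ms: DENY

Answer: AAAAADDADDDDDADDDD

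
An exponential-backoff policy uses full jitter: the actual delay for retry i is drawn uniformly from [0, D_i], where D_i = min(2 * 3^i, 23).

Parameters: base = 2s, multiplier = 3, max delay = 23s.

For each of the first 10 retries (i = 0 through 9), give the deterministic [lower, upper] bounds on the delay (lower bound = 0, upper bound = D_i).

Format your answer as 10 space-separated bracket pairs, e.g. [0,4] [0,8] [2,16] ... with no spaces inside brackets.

Answer: [0,2] [0,6] [0,18] [0,23] [0,23] [0,23] [0,23] [0,23] [0,23] [0,23]

Derivation:
Computing bounds per retry:
  i=0: D_i=min(2*3^0,23)=2, bounds=[0,2]
  i=1: D_i=min(2*3^1,23)=6, bounds=[0,6]
  i=2: D_i=min(2*3^2,23)=18, bounds=[0,18]
  i=3: D_i=min(2*3^3,23)=23, bounds=[0,23]
  i=4: D_i=min(2*3^4,23)=23, bounds=[0,23]
  i=5: D_i=min(2*3^5,23)=23, bounds=[0,23]
  i=6: D_i=min(2*3^6,23)=23, bounds=[0,23]
  i=7: D_i=min(2*3^7,23)=23, bounds=[0,23]
  i=8: D_i=min(2*3^8,23)=23, bounds=[0,23]
  i=9: D_i=min(2*3^9,23)=23, bounds=[0,23]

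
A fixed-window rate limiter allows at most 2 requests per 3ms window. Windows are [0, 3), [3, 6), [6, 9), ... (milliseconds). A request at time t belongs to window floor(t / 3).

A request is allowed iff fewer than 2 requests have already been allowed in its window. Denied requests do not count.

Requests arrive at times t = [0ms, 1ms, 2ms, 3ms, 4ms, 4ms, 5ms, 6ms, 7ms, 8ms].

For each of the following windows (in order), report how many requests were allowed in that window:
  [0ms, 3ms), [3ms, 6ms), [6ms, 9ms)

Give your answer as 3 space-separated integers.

Processing requests:
  req#1 t=0ms (window 0): ALLOW
  req#2 t=1ms (window 0): ALLOW
  req#3 t=2ms (window 0): DENY
  req#4 t=3ms (window 1): ALLOW
  req#5 t=4ms (window 1): ALLOW
  req#6 t=4ms (window 1): DENY
  req#7 t=5ms (window 1): DENY
  req#8 t=6ms (window 2): ALLOW
  req#9 t=7ms (window 2): ALLOW
  req#10 t=8ms (window 2): DENY

Allowed counts by window: 2 2 2

Answer: 2 2 2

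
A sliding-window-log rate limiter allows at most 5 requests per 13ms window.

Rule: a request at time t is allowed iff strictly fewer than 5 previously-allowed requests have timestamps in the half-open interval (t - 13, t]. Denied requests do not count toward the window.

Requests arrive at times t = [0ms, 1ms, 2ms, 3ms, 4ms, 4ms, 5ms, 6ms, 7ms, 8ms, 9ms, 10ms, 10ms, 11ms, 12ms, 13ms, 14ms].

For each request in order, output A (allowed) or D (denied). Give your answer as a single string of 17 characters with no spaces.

Answer: AAAAADDDDDDDDDDAA

Derivation:
Tracking allowed requests in the window:
  req#1 t=0ms: ALLOW
  req#2 t=1ms: ALLOW
  req#3 t=2ms: ALLOW
  req#4 t=3ms: ALLOW
  req#5 t=4ms: ALLOW
  req#6 t=4ms: DENY
  req#7 t=5ms: DENY
  req#8 t=6ms: DENY
  req#9 t=7ms: DENY
  req#10 t=8ms: DENY
  req#11 t=9ms: DENY
  req#12 t=10ms: DENY
  req#13 t=10ms: DENY
  req#14 t=11ms: DENY
  req#15 t=12ms: DENY
  req#16 t=13ms: ALLOW
  req#17 t=14ms: ALLOW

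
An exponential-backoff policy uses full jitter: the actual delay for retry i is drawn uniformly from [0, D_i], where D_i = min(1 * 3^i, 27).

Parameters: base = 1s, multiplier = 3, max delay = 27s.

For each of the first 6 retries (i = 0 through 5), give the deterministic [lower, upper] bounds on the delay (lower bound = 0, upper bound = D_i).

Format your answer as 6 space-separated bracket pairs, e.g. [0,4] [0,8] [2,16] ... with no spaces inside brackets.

Answer: [0,1] [0,3] [0,9] [0,27] [0,27] [0,27]

Derivation:
Computing bounds per retry:
  i=0: D_i=min(1*3^0,27)=1, bounds=[0,1]
  i=1: D_i=min(1*3^1,27)=3, bounds=[0,3]
  i=2: D_i=min(1*3^2,27)=9, bounds=[0,9]
  i=3: D_i=min(1*3^3,27)=27, bounds=[0,27]
  i=4: D_i=min(1*3^4,27)=27, bounds=[0,27]
  i=5: D_i=min(1*3^5,27)=27, bounds=[0,27]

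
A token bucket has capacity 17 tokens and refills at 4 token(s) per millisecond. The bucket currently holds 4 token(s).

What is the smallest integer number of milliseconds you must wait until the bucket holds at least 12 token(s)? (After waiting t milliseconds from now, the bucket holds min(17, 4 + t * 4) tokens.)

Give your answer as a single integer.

Answer: 2

Derivation:
Need 4 + t * 4 >= 12, so t >= 8/4.
Smallest integer t = ceil(8/4) = 2.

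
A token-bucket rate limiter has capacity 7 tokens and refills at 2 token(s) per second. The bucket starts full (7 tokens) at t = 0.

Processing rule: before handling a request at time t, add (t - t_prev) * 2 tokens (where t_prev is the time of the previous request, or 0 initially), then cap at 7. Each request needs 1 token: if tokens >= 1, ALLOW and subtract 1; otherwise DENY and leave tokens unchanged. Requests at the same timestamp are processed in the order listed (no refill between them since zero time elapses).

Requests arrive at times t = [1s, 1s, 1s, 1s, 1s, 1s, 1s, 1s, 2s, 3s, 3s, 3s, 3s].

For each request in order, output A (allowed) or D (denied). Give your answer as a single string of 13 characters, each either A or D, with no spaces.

Simulating step by step:
  req#1 t=1s: ALLOW
  req#2 t=1s: ALLOW
  req#3 t=1s: ALLOW
  req#4 t=1s: ALLOW
  req#5 t=1s: ALLOW
  req#6 t=1s: ALLOW
  req#7 t=1s: ALLOW
  req#8 t=1s: DENY
  req#9 t=2s: ALLOW
  req#10 t=3s: ALLOW
  req#11 t=3s: ALLOW
  req#12 t=3s: ALLOW
  req#13 t=3s: DENY

Answer: AAAAAAADAAAAD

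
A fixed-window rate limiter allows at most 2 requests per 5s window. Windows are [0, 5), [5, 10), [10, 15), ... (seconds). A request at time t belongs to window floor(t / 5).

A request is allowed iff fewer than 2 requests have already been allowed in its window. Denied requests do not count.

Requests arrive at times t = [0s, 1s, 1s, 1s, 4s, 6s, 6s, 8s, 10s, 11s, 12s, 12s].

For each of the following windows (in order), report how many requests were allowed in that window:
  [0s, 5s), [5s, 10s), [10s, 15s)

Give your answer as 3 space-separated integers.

Answer: 2 2 2

Derivation:
Processing requests:
  req#1 t=0s (window 0): ALLOW
  req#2 t=1s (window 0): ALLOW
  req#3 t=1s (window 0): DENY
  req#4 t=1s (window 0): DENY
  req#5 t=4s (window 0): DENY
  req#6 t=6s (window 1): ALLOW
  req#7 t=6s (window 1): ALLOW
  req#8 t=8s (window 1): DENY
  req#9 t=10s (window 2): ALLOW
  req#10 t=11s (window 2): ALLOW
  req#11 t=12s (window 2): DENY
  req#12 t=12s (window 2): DENY

Allowed counts by window: 2 2 2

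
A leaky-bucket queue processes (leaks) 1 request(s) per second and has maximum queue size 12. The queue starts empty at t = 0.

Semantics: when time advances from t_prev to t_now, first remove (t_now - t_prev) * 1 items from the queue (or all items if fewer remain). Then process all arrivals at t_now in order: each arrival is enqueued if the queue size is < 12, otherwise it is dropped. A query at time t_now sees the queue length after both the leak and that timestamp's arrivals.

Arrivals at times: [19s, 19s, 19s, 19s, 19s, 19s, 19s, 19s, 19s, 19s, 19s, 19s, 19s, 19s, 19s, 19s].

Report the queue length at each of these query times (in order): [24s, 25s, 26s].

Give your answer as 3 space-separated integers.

Queue lengths at query times:
  query t=24s: backlog = 7
  query t=25s: backlog = 6
  query t=26s: backlog = 5

Answer: 7 6 5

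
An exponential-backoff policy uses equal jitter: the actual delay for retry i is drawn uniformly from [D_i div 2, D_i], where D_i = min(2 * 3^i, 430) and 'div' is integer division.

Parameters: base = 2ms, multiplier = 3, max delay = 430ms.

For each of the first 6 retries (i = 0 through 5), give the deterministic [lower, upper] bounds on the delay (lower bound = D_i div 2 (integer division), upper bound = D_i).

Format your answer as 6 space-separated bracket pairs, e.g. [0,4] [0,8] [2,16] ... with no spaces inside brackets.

Computing bounds per retry:
  i=0: D_i=min(2*3^0,430)=2, bounds=[1,2]
  i=1: D_i=min(2*3^1,430)=6, bounds=[3,6]
  i=2: D_i=min(2*3^2,430)=18, bounds=[9,18]
  i=3: D_i=min(2*3^3,430)=54, bounds=[27,54]
  i=4: D_i=min(2*3^4,430)=162, bounds=[81,162]
  i=5: D_i=min(2*3^5,430)=430, bounds=[215,430]

Answer: [1,2] [3,6] [9,18] [27,54] [81,162] [215,430]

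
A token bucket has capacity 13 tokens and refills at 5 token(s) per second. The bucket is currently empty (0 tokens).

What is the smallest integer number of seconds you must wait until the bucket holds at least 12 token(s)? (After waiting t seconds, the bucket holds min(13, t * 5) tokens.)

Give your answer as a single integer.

Answer: 3

Derivation:
Need t * 5 >= 12, so t >= 12/5.
Smallest integer t = ceil(12/5) = 3.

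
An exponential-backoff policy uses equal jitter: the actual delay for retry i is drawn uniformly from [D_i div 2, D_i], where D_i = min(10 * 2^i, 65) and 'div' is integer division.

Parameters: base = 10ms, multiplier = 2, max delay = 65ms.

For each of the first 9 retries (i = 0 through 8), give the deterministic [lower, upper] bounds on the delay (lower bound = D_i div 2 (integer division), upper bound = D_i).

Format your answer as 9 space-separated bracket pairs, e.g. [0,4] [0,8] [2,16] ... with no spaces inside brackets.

Computing bounds per retry:
  i=0: D_i=min(10*2^0,65)=10, bounds=[5,10]
  i=1: D_i=min(10*2^1,65)=20, bounds=[10,20]
  i=2: D_i=min(10*2^2,65)=40, bounds=[20,40]
  i=3: D_i=min(10*2^3,65)=65, bounds=[32,65]
  i=4: D_i=min(10*2^4,65)=65, bounds=[32,65]
  i=5: D_i=min(10*2^5,65)=65, bounds=[32,65]
  i=6: D_i=min(10*2^6,65)=65, bounds=[32,65]
  i=7: D_i=min(10*2^7,65)=65, bounds=[32,65]
  i=8: D_i=min(10*2^8,65)=65, bounds=[32,65]

Answer: [5,10] [10,20] [20,40] [32,65] [32,65] [32,65] [32,65] [32,65] [32,65]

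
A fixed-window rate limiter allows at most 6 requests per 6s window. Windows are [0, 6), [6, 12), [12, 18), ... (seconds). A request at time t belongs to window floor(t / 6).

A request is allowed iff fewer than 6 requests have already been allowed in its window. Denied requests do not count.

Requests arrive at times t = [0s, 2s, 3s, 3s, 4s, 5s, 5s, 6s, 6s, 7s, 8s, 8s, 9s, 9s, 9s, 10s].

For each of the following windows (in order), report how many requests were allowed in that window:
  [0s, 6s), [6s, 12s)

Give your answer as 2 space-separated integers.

Answer: 6 6

Derivation:
Processing requests:
  req#1 t=0s (window 0): ALLOW
  req#2 t=2s (window 0): ALLOW
  req#3 t=3s (window 0): ALLOW
  req#4 t=3s (window 0): ALLOW
  req#5 t=4s (window 0): ALLOW
  req#6 t=5s (window 0): ALLOW
  req#7 t=5s (window 0): DENY
  req#8 t=6s (window 1): ALLOW
  req#9 t=6s (window 1): ALLOW
  req#10 t=7s (window 1): ALLOW
  req#11 t=8s (window 1): ALLOW
  req#12 t=8s (window 1): ALLOW
  req#13 t=9s (window 1): ALLOW
  req#14 t=9s (window 1): DENY
  req#15 t=9s (window 1): DENY
  req#16 t=10s (window 1): DENY

Allowed counts by window: 6 6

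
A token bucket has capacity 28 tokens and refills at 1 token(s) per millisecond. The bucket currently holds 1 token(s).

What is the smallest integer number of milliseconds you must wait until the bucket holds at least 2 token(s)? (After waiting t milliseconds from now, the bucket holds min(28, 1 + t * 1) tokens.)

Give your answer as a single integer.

Answer: 1

Derivation:
Need 1 + t * 1 >= 2, so t >= 1/1.
Smallest integer t = ceil(1/1) = 1.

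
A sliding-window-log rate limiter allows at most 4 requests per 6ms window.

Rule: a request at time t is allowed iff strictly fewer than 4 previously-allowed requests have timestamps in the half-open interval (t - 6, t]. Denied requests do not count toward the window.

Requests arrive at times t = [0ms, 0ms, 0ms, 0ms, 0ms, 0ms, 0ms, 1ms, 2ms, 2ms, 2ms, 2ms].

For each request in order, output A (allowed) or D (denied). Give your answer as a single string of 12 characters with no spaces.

Tracking allowed requests in the window:
  req#1 t=0ms: ALLOW
  req#2 t=0ms: ALLOW
  req#3 t=0ms: ALLOW
  req#4 t=0ms: ALLOW
  req#5 t=0ms: DENY
  req#6 t=0ms: DENY
  req#7 t=0ms: DENY
  req#8 t=1ms: DENY
  req#9 t=2ms: DENY
  req#10 t=2ms: DENY
  req#11 t=2ms: DENY
  req#12 t=2ms: DENY

Answer: AAAADDDDDDDD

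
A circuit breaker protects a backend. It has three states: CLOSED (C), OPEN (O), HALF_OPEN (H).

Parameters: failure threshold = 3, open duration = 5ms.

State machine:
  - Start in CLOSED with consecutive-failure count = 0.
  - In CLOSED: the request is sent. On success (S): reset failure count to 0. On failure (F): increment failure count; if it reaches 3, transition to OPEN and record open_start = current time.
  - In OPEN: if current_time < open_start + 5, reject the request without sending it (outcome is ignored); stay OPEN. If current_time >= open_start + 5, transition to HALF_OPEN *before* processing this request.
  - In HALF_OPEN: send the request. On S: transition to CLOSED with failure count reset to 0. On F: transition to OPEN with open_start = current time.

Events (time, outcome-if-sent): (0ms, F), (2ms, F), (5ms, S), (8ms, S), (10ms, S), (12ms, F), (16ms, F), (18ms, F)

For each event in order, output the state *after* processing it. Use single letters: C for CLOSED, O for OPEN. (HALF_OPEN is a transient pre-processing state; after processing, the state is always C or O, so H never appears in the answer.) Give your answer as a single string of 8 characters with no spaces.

Answer: CCCCCCCO

Derivation:
State after each event:
  event#1 t=0ms outcome=F: state=CLOSED
  event#2 t=2ms outcome=F: state=CLOSED
  event#3 t=5ms outcome=S: state=CLOSED
  event#4 t=8ms outcome=S: state=CLOSED
  event#5 t=10ms outcome=S: state=CLOSED
  event#6 t=12ms outcome=F: state=CLOSED
  event#7 t=16ms outcome=F: state=CLOSED
  event#8 t=18ms outcome=F: state=OPEN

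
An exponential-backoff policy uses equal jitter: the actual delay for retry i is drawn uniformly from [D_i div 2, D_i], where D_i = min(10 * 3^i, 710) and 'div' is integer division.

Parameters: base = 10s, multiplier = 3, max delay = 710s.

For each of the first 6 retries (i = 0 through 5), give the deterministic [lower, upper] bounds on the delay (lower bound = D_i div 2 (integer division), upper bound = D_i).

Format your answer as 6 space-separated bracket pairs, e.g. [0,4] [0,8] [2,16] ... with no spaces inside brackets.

Answer: [5,10] [15,30] [45,90] [135,270] [355,710] [355,710]

Derivation:
Computing bounds per retry:
  i=0: D_i=min(10*3^0,710)=10, bounds=[5,10]
  i=1: D_i=min(10*3^1,710)=30, bounds=[15,30]
  i=2: D_i=min(10*3^2,710)=90, bounds=[45,90]
  i=3: D_i=min(10*3^3,710)=270, bounds=[135,270]
  i=4: D_i=min(10*3^4,710)=710, bounds=[355,710]
  i=5: D_i=min(10*3^5,710)=710, bounds=[355,710]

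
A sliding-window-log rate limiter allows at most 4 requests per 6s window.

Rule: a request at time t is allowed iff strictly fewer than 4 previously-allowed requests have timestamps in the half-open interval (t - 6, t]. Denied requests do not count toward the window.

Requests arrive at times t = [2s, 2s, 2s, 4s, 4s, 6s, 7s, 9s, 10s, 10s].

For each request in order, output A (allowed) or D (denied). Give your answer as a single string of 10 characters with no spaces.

Answer: AAAADDDAAA

Derivation:
Tracking allowed requests in the window:
  req#1 t=2s: ALLOW
  req#2 t=2s: ALLOW
  req#3 t=2s: ALLOW
  req#4 t=4s: ALLOW
  req#5 t=4s: DENY
  req#6 t=6s: DENY
  req#7 t=7s: DENY
  req#8 t=9s: ALLOW
  req#9 t=10s: ALLOW
  req#10 t=10s: ALLOW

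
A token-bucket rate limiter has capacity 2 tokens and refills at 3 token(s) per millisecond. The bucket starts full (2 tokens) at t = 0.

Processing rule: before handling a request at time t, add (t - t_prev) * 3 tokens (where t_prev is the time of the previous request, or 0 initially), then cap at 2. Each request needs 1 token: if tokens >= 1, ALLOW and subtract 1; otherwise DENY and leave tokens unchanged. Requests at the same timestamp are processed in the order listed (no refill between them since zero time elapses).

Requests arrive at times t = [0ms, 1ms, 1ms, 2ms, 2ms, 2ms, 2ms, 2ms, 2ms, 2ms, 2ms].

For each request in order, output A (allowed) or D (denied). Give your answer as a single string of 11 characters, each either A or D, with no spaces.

Simulating step by step:
  req#1 t=0ms: ALLOW
  req#2 t=1ms: ALLOW
  req#3 t=1ms: ALLOW
  req#4 t=2ms: ALLOW
  req#5 t=2ms: ALLOW
  req#6 t=2ms: DENY
  req#7 t=2ms: DENY
  req#8 t=2ms: DENY
  req#9 t=2ms: DENY
  req#10 t=2ms: DENY
  req#11 t=2ms: DENY

Answer: AAAAADDDDDD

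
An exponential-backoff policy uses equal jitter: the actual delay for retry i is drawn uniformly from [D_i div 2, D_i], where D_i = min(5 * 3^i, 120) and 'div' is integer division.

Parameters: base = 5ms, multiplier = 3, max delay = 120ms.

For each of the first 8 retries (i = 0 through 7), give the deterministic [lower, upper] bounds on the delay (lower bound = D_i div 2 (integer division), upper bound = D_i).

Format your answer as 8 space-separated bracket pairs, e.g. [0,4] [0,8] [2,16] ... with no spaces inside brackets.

Answer: [2,5] [7,15] [22,45] [60,120] [60,120] [60,120] [60,120] [60,120]

Derivation:
Computing bounds per retry:
  i=0: D_i=min(5*3^0,120)=5, bounds=[2,5]
  i=1: D_i=min(5*3^1,120)=15, bounds=[7,15]
  i=2: D_i=min(5*3^2,120)=45, bounds=[22,45]
  i=3: D_i=min(5*3^3,120)=120, bounds=[60,120]
  i=4: D_i=min(5*3^4,120)=120, bounds=[60,120]
  i=5: D_i=min(5*3^5,120)=120, bounds=[60,120]
  i=6: D_i=min(5*3^6,120)=120, bounds=[60,120]
  i=7: D_i=min(5*3^7,120)=120, bounds=[60,120]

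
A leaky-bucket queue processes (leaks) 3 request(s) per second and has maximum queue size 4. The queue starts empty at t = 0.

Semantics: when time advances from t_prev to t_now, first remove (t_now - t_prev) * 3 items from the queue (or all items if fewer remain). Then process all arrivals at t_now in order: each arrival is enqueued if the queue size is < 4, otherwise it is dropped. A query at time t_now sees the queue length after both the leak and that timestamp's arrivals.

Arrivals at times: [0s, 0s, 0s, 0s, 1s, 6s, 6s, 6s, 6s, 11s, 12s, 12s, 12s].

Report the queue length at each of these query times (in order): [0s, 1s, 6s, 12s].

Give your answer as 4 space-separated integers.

Queue lengths at query times:
  query t=0s: backlog = 4
  query t=1s: backlog = 2
  query t=6s: backlog = 4
  query t=12s: backlog = 3

Answer: 4 2 4 3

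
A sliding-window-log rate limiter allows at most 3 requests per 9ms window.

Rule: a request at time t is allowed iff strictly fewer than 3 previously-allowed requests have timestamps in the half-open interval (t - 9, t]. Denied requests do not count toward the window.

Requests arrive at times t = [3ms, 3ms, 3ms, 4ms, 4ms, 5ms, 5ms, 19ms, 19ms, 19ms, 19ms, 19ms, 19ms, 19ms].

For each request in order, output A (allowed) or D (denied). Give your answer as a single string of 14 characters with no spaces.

Tracking allowed requests in the window:
  req#1 t=3ms: ALLOW
  req#2 t=3ms: ALLOW
  req#3 t=3ms: ALLOW
  req#4 t=4ms: DENY
  req#5 t=4ms: DENY
  req#6 t=5ms: DENY
  req#7 t=5ms: DENY
  req#8 t=19ms: ALLOW
  req#9 t=19ms: ALLOW
  req#10 t=19ms: ALLOW
  req#11 t=19ms: DENY
  req#12 t=19ms: DENY
  req#13 t=19ms: DENY
  req#14 t=19ms: DENY

Answer: AAADDDDAAADDDD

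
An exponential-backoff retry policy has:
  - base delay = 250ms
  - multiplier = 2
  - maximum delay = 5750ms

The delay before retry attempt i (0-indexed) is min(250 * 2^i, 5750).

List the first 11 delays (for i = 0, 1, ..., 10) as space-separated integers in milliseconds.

Computing each delay:
  i=0: min(250*2^0, 5750) = 250
  i=1: min(250*2^1, 5750) = 500
  i=2: min(250*2^2, 5750) = 1000
  i=3: min(250*2^3, 5750) = 2000
  i=4: min(250*2^4, 5750) = 4000
  i=5: min(250*2^5, 5750) = 5750
  i=6: min(250*2^6, 5750) = 5750
  i=7: min(250*2^7, 5750) = 5750
  i=8: min(250*2^8, 5750) = 5750
  i=9: min(250*2^9, 5750) = 5750
  i=10: min(250*2^10, 5750) = 5750

Answer: 250 500 1000 2000 4000 5750 5750 5750 5750 5750 5750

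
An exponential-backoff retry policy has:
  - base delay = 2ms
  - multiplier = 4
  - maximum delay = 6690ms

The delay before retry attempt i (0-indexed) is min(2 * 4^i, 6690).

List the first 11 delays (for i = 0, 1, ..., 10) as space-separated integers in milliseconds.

Computing each delay:
  i=0: min(2*4^0, 6690) = 2
  i=1: min(2*4^1, 6690) = 8
  i=2: min(2*4^2, 6690) = 32
  i=3: min(2*4^3, 6690) = 128
  i=4: min(2*4^4, 6690) = 512
  i=5: min(2*4^5, 6690) = 2048
  i=6: min(2*4^6, 6690) = 6690
  i=7: min(2*4^7, 6690) = 6690
  i=8: min(2*4^8, 6690) = 6690
  i=9: min(2*4^9, 6690) = 6690
  i=10: min(2*4^10, 6690) = 6690

Answer: 2 8 32 128 512 2048 6690 6690 6690 6690 6690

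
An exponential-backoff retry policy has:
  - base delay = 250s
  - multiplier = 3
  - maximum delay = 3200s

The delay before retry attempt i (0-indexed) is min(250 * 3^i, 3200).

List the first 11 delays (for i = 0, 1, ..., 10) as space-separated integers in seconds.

Answer: 250 750 2250 3200 3200 3200 3200 3200 3200 3200 3200

Derivation:
Computing each delay:
  i=0: min(250*3^0, 3200) = 250
  i=1: min(250*3^1, 3200) = 750
  i=2: min(250*3^2, 3200) = 2250
  i=3: min(250*3^3, 3200) = 3200
  i=4: min(250*3^4, 3200) = 3200
  i=5: min(250*3^5, 3200) = 3200
  i=6: min(250*3^6, 3200) = 3200
  i=7: min(250*3^7, 3200) = 3200
  i=8: min(250*3^8, 3200) = 3200
  i=9: min(250*3^9, 3200) = 3200
  i=10: min(250*3^10, 3200) = 3200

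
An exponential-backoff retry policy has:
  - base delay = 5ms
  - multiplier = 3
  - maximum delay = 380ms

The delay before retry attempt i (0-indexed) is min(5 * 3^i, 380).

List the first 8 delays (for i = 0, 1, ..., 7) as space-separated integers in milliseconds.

Computing each delay:
  i=0: min(5*3^0, 380) = 5
  i=1: min(5*3^1, 380) = 15
  i=2: min(5*3^2, 380) = 45
  i=3: min(5*3^3, 380) = 135
  i=4: min(5*3^4, 380) = 380
  i=5: min(5*3^5, 380) = 380
  i=6: min(5*3^6, 380) = 380
  i=7: min(5*3^7, 380) = 380

Answer: 5 15 45 135 380 380 380 380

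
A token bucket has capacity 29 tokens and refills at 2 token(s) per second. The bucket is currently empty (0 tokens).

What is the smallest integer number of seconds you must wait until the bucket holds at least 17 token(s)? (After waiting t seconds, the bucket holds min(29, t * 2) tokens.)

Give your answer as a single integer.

Answer: 9

Derivation:
Need t * 2 >= 17, so t >= 17/2.
Smallest integer t = ceil(17/2) = 9.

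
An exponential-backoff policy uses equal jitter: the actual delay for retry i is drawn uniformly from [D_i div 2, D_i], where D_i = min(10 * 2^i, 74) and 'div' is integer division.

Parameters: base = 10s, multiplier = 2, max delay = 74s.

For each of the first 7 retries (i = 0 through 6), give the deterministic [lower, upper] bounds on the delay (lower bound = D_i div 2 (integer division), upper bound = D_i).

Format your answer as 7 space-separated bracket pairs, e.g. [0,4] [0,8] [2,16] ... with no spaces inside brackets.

Answer: [5,10] [10,20] [20,40] [37,74] [37,74] [37,74] [37,74]

Derivation:
Computing bounds per retry:
  i=0: D_i=min(10*2^0,74)=10, bounds=[5,10]
  i=1: D_i=min(10*2^1,74)=20, bounds=[10,20]
  i=2: D_i=min(10*2^2,74)=40, bounds=[20,40]
  i=3: D_i=min(10*2^3,74)=74, bounds=[37,74]
  i=4: D_i=min(10*2^4,74)=74, bounds=[37,74]
  i=5: D_i=min(10*2^5,74)=74, bounds=[37,74]
  i=6: D_i=min(10*2^6,74)=74, bounds=[37,74]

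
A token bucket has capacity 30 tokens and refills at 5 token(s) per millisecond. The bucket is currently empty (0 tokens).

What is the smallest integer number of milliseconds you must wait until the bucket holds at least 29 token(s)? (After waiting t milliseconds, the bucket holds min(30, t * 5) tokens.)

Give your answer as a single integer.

Answer: 6

Derivation:
Need t * 5 >= 29, so t >= 29/5.
Smallest integer t = ceil(29/5) = 6.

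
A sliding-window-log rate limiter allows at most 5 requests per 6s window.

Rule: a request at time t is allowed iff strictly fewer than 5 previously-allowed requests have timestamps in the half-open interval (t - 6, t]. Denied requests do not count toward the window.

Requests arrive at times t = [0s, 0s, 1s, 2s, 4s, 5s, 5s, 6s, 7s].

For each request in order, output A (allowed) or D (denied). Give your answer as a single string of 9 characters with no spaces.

Answer: AAAAADDAA

Derivation:
Tracking allowed requests in the window:
  req#1 t=0s: ALLOW
  req#2 t=0s: ALLOW
  req#3 t=1s: ALLOW
  req#4 t=2s: ALLOW
  req#5 t=4s: ALLOW
  req#6 t=5s: DENY
  req#7 t=5s: DENY
  req#8 t=6s: ALLOW
  req#9 t=7s: ALLOW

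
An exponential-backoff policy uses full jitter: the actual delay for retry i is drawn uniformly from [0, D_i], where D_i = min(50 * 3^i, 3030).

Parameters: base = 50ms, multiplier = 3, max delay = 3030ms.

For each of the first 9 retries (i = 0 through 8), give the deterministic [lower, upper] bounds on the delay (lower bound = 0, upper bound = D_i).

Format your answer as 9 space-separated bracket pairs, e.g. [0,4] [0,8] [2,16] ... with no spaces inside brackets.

Computing bounds per retry:
  i=0: D_i=min(50*3^0,3030)=50, bounds=[0,50]
  i=1: D_i=min(50*3^1,3030)=150, bounds=[0,150]
  i=2: D_i=min(50*3^2,3030)=450, bounds=[0,450]
  i=3: D_i=min(50*3^3,3030)=1350, bounds=[0,1350]
  i=4: D_i=min(50*3^4,3030)=3030, bounds=[0,3030]
  i=5: D_i=min(50*3^5,3030)=3030, bounds=[0,3030]
  i=6: D_i=min(50*3^6,3030)=3030, bounds=[0,3030]
  i=7: D_i=min(50*3^7,3030)=3030, bounds=[0,3030]
  i=8: D_i=min(50*3^8,3030)=3030, bounds=[0,3030]

Answer: [0,50] [0,150] [0,450] [0,1350] [0,3030] [0,3030] [0,3030] [0,3030] [0,3030]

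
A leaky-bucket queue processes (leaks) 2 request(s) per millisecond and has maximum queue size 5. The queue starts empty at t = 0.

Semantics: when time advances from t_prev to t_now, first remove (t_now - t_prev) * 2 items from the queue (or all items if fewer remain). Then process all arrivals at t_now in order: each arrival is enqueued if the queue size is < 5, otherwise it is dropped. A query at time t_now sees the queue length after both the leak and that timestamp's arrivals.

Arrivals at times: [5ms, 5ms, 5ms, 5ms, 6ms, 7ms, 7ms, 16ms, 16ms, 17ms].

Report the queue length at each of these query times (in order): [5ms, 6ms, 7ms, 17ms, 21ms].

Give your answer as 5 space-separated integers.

Queue lengths at query times:
  query t=5ms: backlog = 4
  query t=6ms: backlog = 3
  query t=7ms: backlog = 3
  query t=17ms: backlog = 1
  query t=21ms: backlog = 0

Answer: 4 3 3 1 0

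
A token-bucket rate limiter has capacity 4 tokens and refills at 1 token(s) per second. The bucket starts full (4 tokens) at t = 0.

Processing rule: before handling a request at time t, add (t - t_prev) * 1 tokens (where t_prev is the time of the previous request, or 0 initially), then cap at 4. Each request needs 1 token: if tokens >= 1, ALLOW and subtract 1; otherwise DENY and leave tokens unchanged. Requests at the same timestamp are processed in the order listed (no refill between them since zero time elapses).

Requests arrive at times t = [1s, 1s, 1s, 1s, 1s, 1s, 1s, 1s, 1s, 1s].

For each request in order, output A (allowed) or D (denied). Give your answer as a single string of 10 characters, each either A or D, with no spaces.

Answer: AAAADDDDDD

Derivation:
Simulating step by step:
  req#1 t=1s: ALLOW
  req#2 t=1s: ALLOW
  req#3 t=1s: ALLOW
  req#4 t=1s: ALLOW
  req#5 t=1s: DENY
  req#6 t=1s: DENY
  req#7 t=1s: DENY
  req#8 t=1s: DENY
  req#9 t=1s: DENY
  req#10 t=1s: DENY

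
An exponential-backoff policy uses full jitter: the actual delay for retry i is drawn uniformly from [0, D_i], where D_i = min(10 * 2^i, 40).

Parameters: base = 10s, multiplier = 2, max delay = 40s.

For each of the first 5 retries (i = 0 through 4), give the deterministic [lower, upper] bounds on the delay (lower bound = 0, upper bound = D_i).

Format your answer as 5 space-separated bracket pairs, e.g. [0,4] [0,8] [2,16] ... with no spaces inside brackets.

Answer: [0,10] [0,20] [0,40] [0,40] [0,40]

Derivation:
Computing bounds per retry:
  i=0: D_i=min(10*2^0,40)=10, bounds=[0,10]
  i=1: D_i=min(10*2^1,40)=20, bounds=[0,20]
  i=2: D_i=min(10*2^2,40)=40, bounds=[0,40]
  i=3: D_i=min(10*2^3,40)=40, bounds=[0,40]
  i=4: D_i=min(10*2^4,40)=40, bounds=[0,40]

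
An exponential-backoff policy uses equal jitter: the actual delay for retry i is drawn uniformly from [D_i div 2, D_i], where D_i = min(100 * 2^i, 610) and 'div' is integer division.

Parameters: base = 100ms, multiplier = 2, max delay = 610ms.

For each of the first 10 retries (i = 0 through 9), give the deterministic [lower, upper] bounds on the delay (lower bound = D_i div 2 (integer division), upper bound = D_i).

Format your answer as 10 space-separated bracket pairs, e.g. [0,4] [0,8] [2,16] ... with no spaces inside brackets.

Computing bounds per retry:
  i=0: D_i=min(100*2^0,610)=100, bounds=[50,100]
  i=1: D_i=min(100*2^1,610)=200, bounds=[100,200]
  i=2: D_i=min(100*2^2,610)=400, bounds=[200,400]
  i=3: D_i=min(100*2^3,610)=610, bounds=[305,610]
  i=4: D_i=min(100*2^4,610)=610, bounds=[305,610]
  i=5: D_i=min(100*2^5,610)=610, bounds=[305,610]
  i=6: D_i=min(100*2^6,610)=610, bounds=[305,610]
  i=7: D_i=min(100*2^7,610)=610, bounds=[305,610]
  i=8: D_i=min(100*2^8,610)=610, bounds=[305,610]
  i=9: D_i=min(100*2^9,610)=610, bounds=[305,610]

Answer: [50,100] [100,200] [200,400] [305,610] [305,610] [305,610] [305,610] [305,610] [305,610] [305,610]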